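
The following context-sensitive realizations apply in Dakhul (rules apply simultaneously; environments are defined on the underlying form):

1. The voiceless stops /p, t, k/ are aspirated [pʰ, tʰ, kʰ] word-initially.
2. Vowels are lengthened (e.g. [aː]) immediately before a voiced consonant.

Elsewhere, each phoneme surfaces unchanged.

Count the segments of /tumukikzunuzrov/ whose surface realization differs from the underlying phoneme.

Segments that undergo a rule: /t/ → [tʰ] (rule 1); /u/ → [uː] (rule 2); /u/ → [uː] (rule 2); /u/ → [uː] (rule 2); /o/ → [oː] (rule 2).
All other segments surface unchanged.

5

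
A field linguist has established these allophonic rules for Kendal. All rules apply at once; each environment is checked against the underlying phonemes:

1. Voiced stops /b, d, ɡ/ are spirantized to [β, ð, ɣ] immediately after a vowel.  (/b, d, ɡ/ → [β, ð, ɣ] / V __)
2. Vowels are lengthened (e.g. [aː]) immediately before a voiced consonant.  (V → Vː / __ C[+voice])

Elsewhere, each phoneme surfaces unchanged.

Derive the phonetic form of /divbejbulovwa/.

/d/ — word-initial; rule 1 does not apply here → [d].
/i/ (between /d/ and /v/): before a voiced consonant, so rule 2 applies → [iː].
/v/ (between /i/ and /b/) is unaffected → [v].
/b/ (between /v/ and /e/) fails the environment for rule 1, so it stays [b].
/e/ meets the environment for rule 2 (before a voiced consonant) → [eː].
/j/ stays [j].
/b/ (between /j/ and /u/) fails the environment for rule 1, so it stays [b].
Rule 2 applies to /u/ (between /b/ and /l/: before a voiced consonant) → [uː].
/l/ stays [l].
/o/ (between /l/ and /v/) occurs before a voiced consonant → [oː] by rule 2.
/v/ stays [v].
/w/ stays [w].
/a/ (word-final) fails the environment for rule 2, so it stays [a].

[diːvbeːjbuːloːvwa]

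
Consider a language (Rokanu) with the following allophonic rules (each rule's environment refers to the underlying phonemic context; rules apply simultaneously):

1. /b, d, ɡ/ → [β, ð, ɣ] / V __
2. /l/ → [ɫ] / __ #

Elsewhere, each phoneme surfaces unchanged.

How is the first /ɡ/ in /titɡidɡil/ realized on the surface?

/ɡ/ (between /t/ and /i/): rule 1 targets it, but not immediately after a vowel → unchanged [ɡ].

[ɡ]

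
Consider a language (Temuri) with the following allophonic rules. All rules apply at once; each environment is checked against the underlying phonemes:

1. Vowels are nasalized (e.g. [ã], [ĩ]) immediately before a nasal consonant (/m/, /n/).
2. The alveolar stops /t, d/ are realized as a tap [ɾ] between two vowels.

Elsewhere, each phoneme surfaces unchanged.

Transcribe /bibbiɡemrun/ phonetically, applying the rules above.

/b/ (word-initial): no rule targets it → [b].
/i/ (between /b/ and /b/): rule 1 targets it, but not before a nasal consonant → unchanged [i].
/b/ (between /i/ and /b/) is unaffected → [b].
/b/ (between /b/ and /i/) is unaffected → [b].
/i/ (between /b/ and /ɡ/): rule 1 targets it, but not before a nasal consonant → unchanged [i].
/ɡ/ (between /i/ and /e/): no rule targets it → [ɡ].
/e/ meets the environment for rule 1 (before a nasal consonant) → [ẽ].
/m/ (between /e/ and /r/) is unaffected → [m].
/r/ (between /m/ and /u/) is unaffected → [r].
/u/ — between /r/ and /n/, before a nasal consonant — surfaces as [ũ] (rule 1).
/n/ — not in any rule's target class → [n].

[bibbiɡẽmrũn]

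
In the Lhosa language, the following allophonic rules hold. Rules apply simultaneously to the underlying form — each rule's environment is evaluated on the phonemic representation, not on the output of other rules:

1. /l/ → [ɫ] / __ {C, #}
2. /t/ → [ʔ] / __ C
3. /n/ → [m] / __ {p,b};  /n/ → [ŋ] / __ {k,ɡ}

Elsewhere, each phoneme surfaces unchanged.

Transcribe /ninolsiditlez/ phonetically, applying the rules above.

[ninoɫsidiʔlez]

/n/ (word-initial): rule 3 targets it, but not before a labial or velar stop → unchanged [n].
/n/ (between /i/ and /o/) fails the environment for rule 3, so it stays [n].
/l/ — between /o/ and /s/, word-finally or immediately before a consonant — surfaces as [ɫ] (rule 1).
/t/ (between /i/ and /l/) occurs immediately before a consonant → [ʔ] by rule 2.
/l/ (between /t/ and /e/) is in the target of rule 1 but the environment (word-finally or immediately before a consonant) is not met → [l].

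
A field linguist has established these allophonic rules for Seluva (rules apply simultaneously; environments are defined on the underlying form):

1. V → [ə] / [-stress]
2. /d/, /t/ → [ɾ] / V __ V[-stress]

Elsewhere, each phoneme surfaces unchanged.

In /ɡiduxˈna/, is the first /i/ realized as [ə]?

Yes

/i/ — between /ɡ/ and /d/, in an unstressed syllable — surfaces as [ə] (rule 1).
The actual realization is [ə], which matches [ə].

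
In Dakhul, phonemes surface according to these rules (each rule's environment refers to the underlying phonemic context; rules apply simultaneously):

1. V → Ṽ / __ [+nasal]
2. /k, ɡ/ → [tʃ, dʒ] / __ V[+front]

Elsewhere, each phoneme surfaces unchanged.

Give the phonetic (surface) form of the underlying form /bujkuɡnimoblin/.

/b/ (word-initial) is unaffected → [b].
/u/ — between /b/ and /j/; rule 1 does not apply here → [u].
/j/ — not in any rule's target class → [j].
/k/ — between /j/ and /u/; rule 2 does not apply here → [k].
/u/ (between /k/ and /ɡ/) is in the target of rule 1 but the environment (before a nasal consonant) is not met → [u].
/ɡ/ (between /u/ and /n/) is in the target of rule 2 but the environment (before a front vowel) is not met → [ɡ].
/n/ (between /ɡ/ and /i/): no rule targets it → [n].
/i/ — between /n/ and /m/, before a nasal consonant — surfaces as [ĩ] (rule 1).
/m/ — not in any rule's target class → [m].
/o/ (between /m/ and /b/): rule 1 targets it, but not before a nasal consonant → unchanged [o].
/b/ — not in any rule's target class → [b].
/l/ stays [l].
Rule 1 applies to /i/ (between /l/ and /n/: before a nasal consonant) → [ĩ].
/n/ — not in any rule's target class → [n].

[bujkuɡnĩmoblĩn]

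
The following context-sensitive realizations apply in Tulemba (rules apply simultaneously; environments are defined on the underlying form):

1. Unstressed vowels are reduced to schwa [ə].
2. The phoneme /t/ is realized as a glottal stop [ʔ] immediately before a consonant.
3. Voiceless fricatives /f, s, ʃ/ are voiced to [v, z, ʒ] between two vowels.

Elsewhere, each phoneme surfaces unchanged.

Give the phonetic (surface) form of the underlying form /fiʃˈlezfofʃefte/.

/f/ (word-initial) is in the target of rule 3 but the environment (between two vowels) is not met → [f].
/i/ (between /f/ and /ʃ/): in an unstressed syllable, so rule 1 applies → [ə].
/ʃ/ (between /i/ and /l/): rule 3 targets it, but not between two vowels → unchanged [ʃ].
/l/ (between /ʃ/ and /e/): no rule targets it → [l].
/e/ (between /l/ and /z/) fails the environment for rule 1, so it stays [e].
/z/ (between /e/ and /f/) is unaffected → [z].
/f/ (between /z/ and /o/) fails the environment for rule 3, so it stays [f].
Rule 1 applies to /o/ (between /f/ and /f/: in an unstressed syllable) → [ə].
/f/ (between /o/ and /ʃ/) is in the target of rule 3 but the environment (between two vowels) is not met → [f].
/ʃ/ — between /f/ and /e/; rule 3 does not apply here → [ʃ].
/e/ (between /ʃ/ and /f/): in an unstressed syllable, so rule 1 applies → [ə].
/f/ — between /e/ and /t/; rule 3 does not apply here → [f].
/t/ (between /f/ and /e/) fails the environment for rule 2, so it stays [t].
Rule 1 applies to /e/ (word-final: in an unstressed syllable) → [ə].

[fəʃˈlezfəfʃəftə]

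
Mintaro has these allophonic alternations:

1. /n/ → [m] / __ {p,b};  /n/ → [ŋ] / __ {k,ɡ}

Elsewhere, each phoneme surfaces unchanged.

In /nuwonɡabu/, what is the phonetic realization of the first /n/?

[n]

/n/ (word-initial) is in the target of rule 1 but the environment (before a labial or velar stop) is not met → [n].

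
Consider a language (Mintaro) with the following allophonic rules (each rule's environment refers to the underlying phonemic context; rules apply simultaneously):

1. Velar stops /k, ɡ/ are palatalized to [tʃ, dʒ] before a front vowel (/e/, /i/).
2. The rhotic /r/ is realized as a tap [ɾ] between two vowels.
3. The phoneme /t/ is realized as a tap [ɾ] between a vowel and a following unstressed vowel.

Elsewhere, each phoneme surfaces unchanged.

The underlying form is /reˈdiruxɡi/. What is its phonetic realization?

/r/ (word-initial) is in the target of rule 2 but the environment (between two vowels) is not met → [r].
/e/ stays [e].
/d/ (between /e/ and /i/): no rule targets it → [d].
/i/ (between /d/ and /r/) is unaffected → [i].
/r/ (between /i/ and /u/) occurs between two vowels → [ɾ] by rule 2.
/u/ (between /r/ and /x/): no rule targets it → [u].
/x/ — not in any rule's target class → [x].
Rule 1 applies to /ɡ/ (between /x/ and /i/: before a front vowel) → [dʒ].
/i/ (word-final) is unaffected → [i].

[reˈdiɾuxdʒi]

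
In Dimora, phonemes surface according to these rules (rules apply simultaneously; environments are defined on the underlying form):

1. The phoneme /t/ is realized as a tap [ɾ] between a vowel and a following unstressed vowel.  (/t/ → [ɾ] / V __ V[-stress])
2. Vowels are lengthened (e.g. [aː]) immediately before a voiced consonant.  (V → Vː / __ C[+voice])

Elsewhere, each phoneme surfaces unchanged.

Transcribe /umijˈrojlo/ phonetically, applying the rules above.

[uːmiːjˈroːjlo]

/u/ — word-initial, before a voiced consonant — surfaces as [uː] (rule 2).
/m/ (between /u/ and /i/) is unaffected → [m].
/i/ (between /m/ and /j/): before a voiced consonant, so rule 2 applies → [iː].
/j/ stays [j].
/r/ (between /j/ and /o/): no rule targets it → [r].
/o/ (between /r/ and /j/) occurs before a voiced consonant → [oː] by rule 2.
/j/ stays [j].
/l/ — not in any rule's target class → [l].
/o/ (word-final) fails the environment for rule 2, so it stays [o].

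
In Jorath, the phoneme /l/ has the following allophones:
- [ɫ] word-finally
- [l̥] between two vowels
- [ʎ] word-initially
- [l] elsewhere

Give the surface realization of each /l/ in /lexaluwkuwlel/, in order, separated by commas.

[ʎ], [l̥], [l], [ɫ]

Occurrence 1 (position 1): word-initially → [ʎ].
Occurrence 2 (position 5): between two vowels → [l̥].
Occurrence 3 (position 11): no conditioning environment matches → elsewhere allophone [l].
Occurrence 4 (position 13): word-finally → [ɫ].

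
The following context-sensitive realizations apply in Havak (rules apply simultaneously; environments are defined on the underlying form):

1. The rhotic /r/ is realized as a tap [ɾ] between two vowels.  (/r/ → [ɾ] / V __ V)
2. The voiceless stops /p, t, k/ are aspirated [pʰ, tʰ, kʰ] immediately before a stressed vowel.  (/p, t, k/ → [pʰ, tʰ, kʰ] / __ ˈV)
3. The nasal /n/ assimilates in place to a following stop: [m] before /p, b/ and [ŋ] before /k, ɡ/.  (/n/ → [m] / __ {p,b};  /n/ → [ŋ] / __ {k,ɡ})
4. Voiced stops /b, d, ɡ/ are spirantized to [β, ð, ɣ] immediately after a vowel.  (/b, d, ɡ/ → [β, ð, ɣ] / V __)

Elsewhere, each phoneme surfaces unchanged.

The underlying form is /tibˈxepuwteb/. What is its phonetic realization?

[tiβˈxepuwteβ]

/t/ (word-initial): rule 2 targets it, but not immediately before a stressed vowel → unchanged [t].
/b/ (between /i/ and /x/) occurs immediately after a vowel → [β] by rule 4.
/p/ (between /e/ and /u/) is in the target of rule 2 but the environment (immediately before a stressed vowel) is not met → [p].
/t/ (between /w/ and /e/) fails the environment for rule 2, so it stays [t].
/b/ meets the environment for rule 4 (immediately after a vowel) → [β].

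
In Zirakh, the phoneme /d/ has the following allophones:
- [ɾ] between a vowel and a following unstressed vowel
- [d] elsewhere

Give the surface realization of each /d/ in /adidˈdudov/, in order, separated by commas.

[ɾ], [d], [d], [ɾ]

Occurrence 1 (position 2): between a vowel and a following unstressed vowel → [ɾ].
Occurrence 2 (position 4): no conditioning environment matches → elsewhere allophone [d].
Occurrence 3 (position 5): no conditioning environment matches → elsewhere allophone [d].
Occurrence 4 (position 7): between a vowel and a following unstressed vowel → [ɾ].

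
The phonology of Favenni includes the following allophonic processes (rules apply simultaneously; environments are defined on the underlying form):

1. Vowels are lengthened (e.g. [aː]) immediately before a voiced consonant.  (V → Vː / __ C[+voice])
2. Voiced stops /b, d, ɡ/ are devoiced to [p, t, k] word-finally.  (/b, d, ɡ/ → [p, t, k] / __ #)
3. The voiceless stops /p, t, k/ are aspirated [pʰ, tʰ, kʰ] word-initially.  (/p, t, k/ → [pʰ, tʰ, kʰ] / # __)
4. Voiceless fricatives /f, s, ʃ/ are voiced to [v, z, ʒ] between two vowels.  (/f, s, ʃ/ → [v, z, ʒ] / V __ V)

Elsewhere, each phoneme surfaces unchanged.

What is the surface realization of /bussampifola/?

[bussaːmpivoːla]

/b/ (word-initial) is in the target of rule 2 but the environment (word-finally) is not met → [b].
/u/ (between /b/ and /s/) fails the environment for rule 1, so it stays [u].
/s/ (between /u/ and /s/): rule 4 targets it, but not between two vowels → unchanged [s].
/s/ (between /s/ and /a/) is in the target of rule 4 but the environment (between two vowels) is not met → [s].
/a/ — between /s/ and /m/, before a voiced consonant — surfaces as [aː] (rule 1).
/m/ (between /a/ and /p/) is unaffected → [m].
/p/ (between /m/ and /i/) fails the environment for rule 3, so it stays [p].
/i/ (between /p/ and /f/): rule 1 targets it, but not before a voiced consonant → unchanged [i].
/f/ meets the environment for rule 4 (between two vowels) → [v].
Rule 1 applies to /o/ (between /f/ and /l/: before a voiced consonant) → [oː].
/l/ (between /o/ and /a/) is unaffected → [l].
/a/ — word-final; rule 1 does not apply here → [a].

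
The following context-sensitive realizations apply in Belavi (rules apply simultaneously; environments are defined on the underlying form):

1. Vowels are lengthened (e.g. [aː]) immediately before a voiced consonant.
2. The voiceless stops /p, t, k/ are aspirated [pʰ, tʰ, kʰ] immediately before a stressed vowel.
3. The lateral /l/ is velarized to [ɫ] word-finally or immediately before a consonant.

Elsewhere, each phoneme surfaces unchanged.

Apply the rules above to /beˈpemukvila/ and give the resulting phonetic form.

[beˈpʰeːmukviːla]

/e/ (between /b/ and /p/) fails the environment for rule 1, so it stays [e].
/p/ — between /e/ and /e/, immediately before a stressed vowel — surfaces as [pʰ] (rule 2).
/e/ meets the environment for rule 1 (before a voiced consonant) → [eː].
/u/ (between /m/ and /k/) is in the target of rule 1 but the environment (before a voiced consonant) is not met → [u].
/k/ (between /u/ and /v/) fails the environment for rule 2, so it stays [k].
/i/ (between /v/ and /l/) occurs before a voiced consonant → [iː] by rule 1.
/l/ (between /i/ and /a/): rule 3 targets it, but not word-finally or immediately before a consonant → unchanged [l].
/a/ (word-final) is in the target of rule 1 but the environment (before a voiced consonant) is not met → [a].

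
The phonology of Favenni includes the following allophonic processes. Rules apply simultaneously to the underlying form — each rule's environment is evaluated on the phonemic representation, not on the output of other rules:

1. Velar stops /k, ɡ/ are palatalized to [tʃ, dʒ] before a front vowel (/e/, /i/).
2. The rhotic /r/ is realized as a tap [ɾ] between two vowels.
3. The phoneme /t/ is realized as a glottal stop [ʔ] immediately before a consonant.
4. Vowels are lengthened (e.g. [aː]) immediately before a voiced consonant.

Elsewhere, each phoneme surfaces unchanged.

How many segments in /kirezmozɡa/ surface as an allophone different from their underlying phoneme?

Segments that undergo a rule: /k/ → [tʃ] (rule 1); /i/ → [iː] (rule 4); /r/ → [ɾ] (rule 2); /e/ → [eː] (rule 4); /o/ → [oː] (rule 4).
All other segments surface unchanged.

5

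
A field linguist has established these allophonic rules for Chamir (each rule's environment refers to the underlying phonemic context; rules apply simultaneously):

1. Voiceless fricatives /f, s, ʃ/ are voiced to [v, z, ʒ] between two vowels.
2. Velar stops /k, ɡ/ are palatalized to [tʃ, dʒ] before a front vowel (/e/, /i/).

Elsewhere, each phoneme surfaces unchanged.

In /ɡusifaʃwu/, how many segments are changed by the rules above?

2

Segments that undergo a rule: /s/ → [z] (rule 1); /f/ → [v] (rule 1).
All other segments surface unchanged.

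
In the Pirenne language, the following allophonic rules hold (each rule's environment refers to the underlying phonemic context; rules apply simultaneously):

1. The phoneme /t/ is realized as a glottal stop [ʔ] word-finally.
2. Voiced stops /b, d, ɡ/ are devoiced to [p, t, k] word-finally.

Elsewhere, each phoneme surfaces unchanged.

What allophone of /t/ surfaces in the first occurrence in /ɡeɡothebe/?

/t/ (between /o/ and /h/) fails the environment for rule 1, so it stays [t].

[t]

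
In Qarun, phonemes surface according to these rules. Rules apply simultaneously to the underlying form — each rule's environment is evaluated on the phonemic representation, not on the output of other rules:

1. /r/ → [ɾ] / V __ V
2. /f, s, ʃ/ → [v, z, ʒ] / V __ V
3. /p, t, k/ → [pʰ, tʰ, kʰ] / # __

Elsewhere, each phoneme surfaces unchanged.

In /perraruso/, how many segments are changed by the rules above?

3

Segments that undergo a rule: /p/ → [pʰ] (rule 3); /r/ → [ɾ] (rule 1); /s/ → [z] (rule 2).
All other segments surface unchanged.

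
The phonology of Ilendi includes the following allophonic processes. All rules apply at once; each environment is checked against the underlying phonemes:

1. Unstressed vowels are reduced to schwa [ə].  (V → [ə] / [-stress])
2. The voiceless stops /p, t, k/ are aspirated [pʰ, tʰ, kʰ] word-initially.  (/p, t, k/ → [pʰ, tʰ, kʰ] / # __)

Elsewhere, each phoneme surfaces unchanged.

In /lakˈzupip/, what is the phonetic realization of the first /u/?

/u/ (between /z/ and /p/) fails the environment for rule 1, so it stays [u].

[u]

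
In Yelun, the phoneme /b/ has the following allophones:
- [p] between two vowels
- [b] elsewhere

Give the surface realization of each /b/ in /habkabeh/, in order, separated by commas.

[b], [p]

Occurrence 1 (position 3): no conditioning environment matches → elsewhere allophone [b].
Occurrence 2 (position 6): between two vowels → [p].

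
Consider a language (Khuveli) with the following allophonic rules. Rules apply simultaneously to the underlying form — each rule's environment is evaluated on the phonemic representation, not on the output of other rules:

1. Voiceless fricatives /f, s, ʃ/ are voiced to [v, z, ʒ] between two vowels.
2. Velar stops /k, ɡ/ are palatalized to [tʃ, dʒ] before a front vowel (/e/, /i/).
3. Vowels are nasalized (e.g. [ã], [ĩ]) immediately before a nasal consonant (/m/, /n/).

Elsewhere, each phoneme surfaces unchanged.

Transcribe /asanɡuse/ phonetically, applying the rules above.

/a/ (word-initial) fails the environment for rule 3, so it stays [a].
/s/ (between /a/ and /a/): between two vowels, so rule 1 applies → [z].
/a/ — between /s/ and /n/, before a nasal consonant — surfaces as [ã] (rule 3).
/n/ stays [n].
/ɡ/ (between /n/ and /u/) is in the target of rule 2 but the environment (before a front vowel) is not met → [ɡ].
/u/ — between /ɡ/ and /s/; rule 3 does not apply here → [u].
/s/ meets the environment for rule 1 (between two vowels) → [z].
/e/ (word-final): rule 3 targets it, but not before a nasal consonant → unchanged [e].

[azãnɡuze]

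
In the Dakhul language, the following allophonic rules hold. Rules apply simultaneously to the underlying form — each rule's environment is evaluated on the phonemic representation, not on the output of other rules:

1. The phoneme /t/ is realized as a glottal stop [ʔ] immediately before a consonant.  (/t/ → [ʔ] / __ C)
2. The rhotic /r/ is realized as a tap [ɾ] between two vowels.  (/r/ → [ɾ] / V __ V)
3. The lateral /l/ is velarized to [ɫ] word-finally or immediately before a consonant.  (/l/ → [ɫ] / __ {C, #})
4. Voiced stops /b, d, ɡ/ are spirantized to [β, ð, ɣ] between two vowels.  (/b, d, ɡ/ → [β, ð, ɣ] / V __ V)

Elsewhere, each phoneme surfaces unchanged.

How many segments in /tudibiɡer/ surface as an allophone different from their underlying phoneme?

Segments that undergo a rule: /d/ → [ð] (rule 4); /b/ → [β] (rule 4); /ɡ/ → [ɣ] (rule 4).
All other segments surface unchanged.

3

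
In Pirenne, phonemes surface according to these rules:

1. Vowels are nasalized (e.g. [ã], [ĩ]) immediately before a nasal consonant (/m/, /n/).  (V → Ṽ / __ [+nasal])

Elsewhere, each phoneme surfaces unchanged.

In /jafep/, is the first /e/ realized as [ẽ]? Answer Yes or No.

No

/e/ — between /f/ and /p/; rule 1 does not apply here → [e].
The actual realization is [e], not [ẽ].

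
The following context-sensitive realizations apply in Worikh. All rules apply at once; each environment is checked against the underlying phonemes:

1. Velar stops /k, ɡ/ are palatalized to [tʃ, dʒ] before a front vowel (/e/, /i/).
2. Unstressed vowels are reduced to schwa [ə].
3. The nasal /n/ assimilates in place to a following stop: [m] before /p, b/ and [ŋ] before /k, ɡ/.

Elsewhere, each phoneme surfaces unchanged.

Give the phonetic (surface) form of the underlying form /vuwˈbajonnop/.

[vəwˈbajənnəp]

/v/ (word-initial) is unaffected → [v].
/u/ — between /v/ and /w/, in an unstressed syllable — surfaces as [ə] (rule 2).
/w/ — not in any rule's target class → [w].
/b/ stays [b].
/a/ (between /b/ and /j/) is in the target of rule 2 but the environment (in an unstressed syllable) is not met → [a].
/j/ (between /a/ and /o/) is unaffected → [j].
/o/ meets the environment for rule 2 (in an unstressed syllable) → [ə].
/n/ (between /o/ and /n/) is in the target of rule 3 but the environment (before a labial or velar stop) is not met → [n].
/n/ — between /n/ and /o/; rule 3 does not apply here → [n].
/o/ — between /n/ and /p/, in an unstressed syllable — surfaces as [ə] (rule 2).
/p/ (word-final): no rule targets it → [p].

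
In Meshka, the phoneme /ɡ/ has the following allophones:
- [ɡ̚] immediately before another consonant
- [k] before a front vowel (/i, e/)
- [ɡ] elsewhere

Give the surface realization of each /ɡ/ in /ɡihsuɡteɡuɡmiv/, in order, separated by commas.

[k], [ɡ̚], [ɡ], [ɡ̚]

Occurrence 1 (position 1): before a front vowel (/i, e/) → [k].
Occurrence 2 (position 6): immediately before another consonant → [ɡ̚].
Occurrence 3 (position 9): no conditioning environment matches → elsewhere allophone [ɡ].
Occurrence 4 (position 11): immediately before another consonant → [ɡ̚].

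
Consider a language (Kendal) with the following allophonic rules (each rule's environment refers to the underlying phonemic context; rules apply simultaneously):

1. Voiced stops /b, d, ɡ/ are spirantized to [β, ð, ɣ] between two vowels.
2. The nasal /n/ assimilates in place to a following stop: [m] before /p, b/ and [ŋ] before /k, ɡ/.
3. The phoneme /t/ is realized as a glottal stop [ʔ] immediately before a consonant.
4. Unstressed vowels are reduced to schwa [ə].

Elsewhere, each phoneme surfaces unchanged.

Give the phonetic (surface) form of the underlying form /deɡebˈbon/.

/d/ (word-initial): rule 1 targets it, but not between two vowels → unchanged [d].
/e/ (between /d/ and /ɡ/) occurs in an unstressed syllable → [ə] by rule 4.
/ɡ/ (between /e/ and /e/): between two vowels, so rule 1 applies → [ɣ].
/e/ (between /ɡ/ and /b/) occurs in an unstressed syllable → [ə] by rule 4.
/b/ (between /e/ and /b/): rule 1 targets it, but not between two vowels → unchanged [b].
/b/ (between /b/ and /o/) fails the environment for rule 1, so it stays [b].
/o/ (between /b/ and /n/) fails the environment for rule 4, so it stays [o].
/n/ (word-final): rule 2 targets it, but not before a labial or velar stop → unchanged [n].

[dəɣəbˈbon]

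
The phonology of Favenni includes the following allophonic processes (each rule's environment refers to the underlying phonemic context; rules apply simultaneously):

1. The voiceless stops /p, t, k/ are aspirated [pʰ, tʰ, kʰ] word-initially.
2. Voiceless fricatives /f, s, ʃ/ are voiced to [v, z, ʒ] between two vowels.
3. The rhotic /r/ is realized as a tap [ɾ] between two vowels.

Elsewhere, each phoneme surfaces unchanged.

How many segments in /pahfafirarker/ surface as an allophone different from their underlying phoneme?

Segments that undergo a rule: /p/ → [pʰ] (rule 1); /f/ → [v] (rule 2); /r/ → [ɾ] (rule 3).
All other segments surface unchanged.

3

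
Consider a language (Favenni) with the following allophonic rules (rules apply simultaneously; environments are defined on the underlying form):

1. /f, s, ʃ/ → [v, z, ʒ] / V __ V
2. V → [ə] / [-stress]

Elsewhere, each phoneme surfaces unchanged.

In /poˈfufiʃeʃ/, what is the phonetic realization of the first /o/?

[ə]

/o/ (between /p/ and /f/): in an unstressed syllable, so rule 2 applies → [ə].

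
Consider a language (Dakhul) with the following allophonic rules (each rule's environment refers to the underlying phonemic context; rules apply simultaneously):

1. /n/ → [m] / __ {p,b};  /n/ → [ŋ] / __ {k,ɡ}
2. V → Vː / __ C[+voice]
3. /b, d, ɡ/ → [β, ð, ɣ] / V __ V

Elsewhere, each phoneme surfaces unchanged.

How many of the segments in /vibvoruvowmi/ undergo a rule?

4

Segments that undergo a rule: /i/ → [iː] (rule 2); /o/ → [oː] (rule 2); /u/ → [uː] (rule 2); /o/ → [oː] (rule 2).
All other segments surface unchanged.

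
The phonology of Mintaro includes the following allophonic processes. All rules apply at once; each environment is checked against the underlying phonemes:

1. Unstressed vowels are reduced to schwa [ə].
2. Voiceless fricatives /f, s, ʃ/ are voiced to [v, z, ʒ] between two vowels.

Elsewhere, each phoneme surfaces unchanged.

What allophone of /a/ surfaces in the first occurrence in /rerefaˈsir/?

/a/ meets the environment for rule 1 (in an unstressed syllable) → [ə].

[ə]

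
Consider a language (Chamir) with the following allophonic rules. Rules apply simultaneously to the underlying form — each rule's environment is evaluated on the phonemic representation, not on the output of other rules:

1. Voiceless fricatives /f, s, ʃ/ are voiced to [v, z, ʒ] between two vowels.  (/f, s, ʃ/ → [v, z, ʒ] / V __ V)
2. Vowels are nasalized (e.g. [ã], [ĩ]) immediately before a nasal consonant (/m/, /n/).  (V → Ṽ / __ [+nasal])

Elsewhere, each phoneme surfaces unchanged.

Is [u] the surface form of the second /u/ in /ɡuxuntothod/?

No

/u/ (between /x/ and /n/): before a nasal consonant, so rule 2 applies → [ũ].
The actual realization is [ũ], not [u].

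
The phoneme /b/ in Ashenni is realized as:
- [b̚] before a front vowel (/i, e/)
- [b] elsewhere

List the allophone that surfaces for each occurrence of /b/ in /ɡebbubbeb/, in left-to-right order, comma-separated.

[b], [b], [b], [b̚], [b]

Occurrence 1 (position 3): no conditioning environment matches → elsewhere allophone [b].
Occurrence 2 (position 4): no conditioning environment matches → elsewhere allophone [b].
Occurrence 3 (position 6): no conditioning environment matches → elsewhere allophone [b].
Occurrence 4 (position 7): before a front vowel (/i, e/) → [b̚].
Occurrence 5 (position 9): no conditioning environment matches → elsewhere allophone [b].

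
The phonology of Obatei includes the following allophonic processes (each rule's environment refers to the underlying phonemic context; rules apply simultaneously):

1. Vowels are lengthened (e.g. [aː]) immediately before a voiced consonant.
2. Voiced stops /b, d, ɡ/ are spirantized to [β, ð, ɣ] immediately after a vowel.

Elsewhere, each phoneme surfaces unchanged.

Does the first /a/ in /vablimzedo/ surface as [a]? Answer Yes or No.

/a/ (between /v/ and /b/): before a voiced consonant, so rule 1 applies → [aː].
The actual realization is [aː], not [a].

No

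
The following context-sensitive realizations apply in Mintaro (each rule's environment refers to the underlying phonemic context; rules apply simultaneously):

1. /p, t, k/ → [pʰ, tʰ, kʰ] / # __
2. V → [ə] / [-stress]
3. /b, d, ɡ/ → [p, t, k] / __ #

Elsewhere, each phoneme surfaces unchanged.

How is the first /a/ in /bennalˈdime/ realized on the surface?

[ə]

/a/ meets the environment for rule 2 (in an unstressed syllable) → [ə].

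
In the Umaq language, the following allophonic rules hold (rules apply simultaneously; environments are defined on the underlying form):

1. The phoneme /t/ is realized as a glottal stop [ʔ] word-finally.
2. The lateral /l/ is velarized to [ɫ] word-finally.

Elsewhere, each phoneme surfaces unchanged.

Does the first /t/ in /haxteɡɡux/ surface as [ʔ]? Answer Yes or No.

/t/ (between /x/ and /e/): rule 1 targets it, but not word-finally → unchanged [t].
The actual realization is [t], not [ʔ].

No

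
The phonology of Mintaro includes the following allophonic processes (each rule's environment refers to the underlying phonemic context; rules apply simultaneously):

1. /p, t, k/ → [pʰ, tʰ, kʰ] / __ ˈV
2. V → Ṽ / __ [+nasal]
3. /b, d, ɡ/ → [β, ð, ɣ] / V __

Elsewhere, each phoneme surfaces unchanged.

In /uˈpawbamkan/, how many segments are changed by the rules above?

Segments that undergo a rule: /p/ → [pʰ] (rule 1); /a/ → [ã] (rule 2); /a/ → [ã] (rule 2).
All other segments surface unchanged.

3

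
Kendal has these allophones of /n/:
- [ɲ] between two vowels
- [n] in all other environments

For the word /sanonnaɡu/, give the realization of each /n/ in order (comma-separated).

Occurrence 1 (position 3): between two vowels → [ɲ].
Occurrence 2 (position 5): no conditioning environment matches → elsewhere allophone [n].
Occurrence 3 (position 6): no conditioning environment matches → elsewhere allophone [n].

[ɲ], [n], [n]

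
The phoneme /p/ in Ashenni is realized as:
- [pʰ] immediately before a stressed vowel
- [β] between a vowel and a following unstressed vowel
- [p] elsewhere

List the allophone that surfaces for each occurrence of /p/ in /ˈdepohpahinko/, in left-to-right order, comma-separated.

[β], [p]

Occurrence 1 (position 3): between a vowel and a following unstressed vowel → [β].
Occurrence 2 (position 6): no conditioning environment matches → elsewhere allophone [p].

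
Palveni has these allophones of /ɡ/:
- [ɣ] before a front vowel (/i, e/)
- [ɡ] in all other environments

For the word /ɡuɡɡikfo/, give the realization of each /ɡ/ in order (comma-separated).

[ɡ], [ɡ], [ɣ]

Occurrence 1 (position 1): no conditioning environment matches → elsewhere allophone [ɡ].
Occurrence 2 (position 3): no conditioning environment matches → elsewhere allophone [ɡ].
Occurrence 3 (position 4): before a front vowel (/i, e/) → [ɣ].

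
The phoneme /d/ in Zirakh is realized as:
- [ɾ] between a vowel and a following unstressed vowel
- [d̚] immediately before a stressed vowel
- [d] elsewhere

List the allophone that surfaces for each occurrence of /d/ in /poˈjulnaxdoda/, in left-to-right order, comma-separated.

Occurrence 1 (position 9): no conditioning environment matches → elsewhere allophone [d].
Occurrence 2 (position 11): between a vowel and a following unstressed vowel → [ɾ].

[d], [ɾ]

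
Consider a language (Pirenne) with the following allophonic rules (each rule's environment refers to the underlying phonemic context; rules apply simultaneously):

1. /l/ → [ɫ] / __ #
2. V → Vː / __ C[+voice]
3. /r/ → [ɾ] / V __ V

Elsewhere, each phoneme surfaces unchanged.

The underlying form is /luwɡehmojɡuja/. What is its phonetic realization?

/l/ (word-initial) fails the environment for rule 1, so it stays [l].
/u/ — between /l/ and /w/, before a voiced consonant — surfaces as [uː] (rule 2).
/e/ (between /ɡ/ and /h/): rule 2 targets it, but not before a voiced consonant → unchanged [e].
/o/ — between /m/ and /j/, before a voiced consonant — surfaces as [oː] (rule 2).
/u/ — between /ɡ/ and /j/, before a voiced consonant — surfaces as [uː] (rule 2).
/a/ — word-final; rule 2 does not apply here → [a].

[luːwɡehmoːjɡuːja]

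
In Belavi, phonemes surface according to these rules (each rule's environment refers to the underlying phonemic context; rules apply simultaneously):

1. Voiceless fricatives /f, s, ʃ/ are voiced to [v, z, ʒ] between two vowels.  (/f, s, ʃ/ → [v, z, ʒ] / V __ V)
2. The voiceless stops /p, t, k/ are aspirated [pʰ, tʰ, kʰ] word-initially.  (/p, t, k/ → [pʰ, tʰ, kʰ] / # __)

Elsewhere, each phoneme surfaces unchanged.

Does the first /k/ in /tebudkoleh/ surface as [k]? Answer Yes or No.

Yes

/k/ (between /d/ and /o/) fails the environment for rule 2, so it stays [k].
The actual realization is [k], which matches [k].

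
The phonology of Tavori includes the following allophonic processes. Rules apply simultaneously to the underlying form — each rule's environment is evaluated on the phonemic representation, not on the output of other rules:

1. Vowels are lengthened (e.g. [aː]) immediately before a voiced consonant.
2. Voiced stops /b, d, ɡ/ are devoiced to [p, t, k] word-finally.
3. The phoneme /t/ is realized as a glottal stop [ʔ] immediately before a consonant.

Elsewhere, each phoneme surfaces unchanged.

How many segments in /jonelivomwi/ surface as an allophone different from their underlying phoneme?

Segments that undergo a rule: /o/ → [oː] (rule 1); /e/ → [eː] (rule 1); /i/ → [iː] (rule 1); /o/ → [oː] (rule 1).
All other segments surface unchanged.

4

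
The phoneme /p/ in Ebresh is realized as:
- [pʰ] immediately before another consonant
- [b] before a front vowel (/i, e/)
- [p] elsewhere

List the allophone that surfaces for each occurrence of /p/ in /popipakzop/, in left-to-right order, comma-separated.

Occurrence 1 (position 1): no conditioning environment matches → elsewhere allophone [p].
Occurrence 2 (position 3): before a front vowel (/i, e/) → [b].
Occurrence 3 (position 5): no conditioning environment matches → elsewhere allophone [p].
Occurrence 4 (position 10): no conditioning environment matches → elsewhere allophone [p].

[p], [b], [p], [p]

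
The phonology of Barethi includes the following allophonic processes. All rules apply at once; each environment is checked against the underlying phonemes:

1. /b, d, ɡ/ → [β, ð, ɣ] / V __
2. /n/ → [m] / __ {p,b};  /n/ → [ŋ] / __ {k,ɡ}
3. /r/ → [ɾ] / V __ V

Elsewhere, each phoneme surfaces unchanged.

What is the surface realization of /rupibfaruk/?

/r/ (word-initial) is in the target of rule 3 but the environment (between two vowels) is not met → [r].
/u/ (between /r/ and /p/): no rule targets it → [u].
/p/ stays [p].
/i/ (between /p/ and /b/): no rule targets it → [i].
/b/ (between /i/ and /f/) occurs immediately after a vowel → [β] by rule 1.
/f/ (between /b/ and /a/) is unaffected → [f].
/a/ (between /f/ and /r/): no rule targets it → [a].
/r/ meets the environment for rule 3 (between two vowels) → [ɾ].
/u/ stays [u].
/k/ stays [k].

[rupiβfaɾuk]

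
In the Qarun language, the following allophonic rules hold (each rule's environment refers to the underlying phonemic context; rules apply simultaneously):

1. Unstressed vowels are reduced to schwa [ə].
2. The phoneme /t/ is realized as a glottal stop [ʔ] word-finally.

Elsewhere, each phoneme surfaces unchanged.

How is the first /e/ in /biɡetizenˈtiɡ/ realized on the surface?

[ə]

/e/ (between /ɡ/ and /t/): in an unstressed syllable, so rule 1 applies → [ə].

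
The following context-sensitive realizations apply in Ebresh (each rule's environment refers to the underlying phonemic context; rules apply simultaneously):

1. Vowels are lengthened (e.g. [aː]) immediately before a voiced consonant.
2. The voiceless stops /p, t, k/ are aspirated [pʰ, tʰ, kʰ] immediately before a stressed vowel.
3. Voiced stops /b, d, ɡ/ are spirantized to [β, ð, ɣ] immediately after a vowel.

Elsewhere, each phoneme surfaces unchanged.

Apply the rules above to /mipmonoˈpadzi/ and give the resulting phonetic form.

/m/ (word-initial): no rule targets it → [m].
/i/ (between /m/ and /p/) fails the environment for rule 1, so it stays [i].
/p/ (between /i/ and /m/) fails the environment for rule 2, so it stays [p].
/m/ — not in any rule's target class → [m].
Rule 1 applies to /o/ (between /m/ and /n/: before a voiced consonant) → [oː].
/n/ — not in any rule's target class → [n].
/o/ (between /n/ and /p/): rule 1 targets it, but not before a voiced consonant → unchanged [o].
/p/ — between /o/ and /a/, immediately before a stressed vowel — surfaces as [pʰ] (rule 2).
/a/ (between /p/ and /d/): before a voiced consonant, so rule 1 applies → [aː].
Rule 3 applies to /d/ (between /a/ and /z/: immediately after a vowel) → [ð].
/z/ stays [z].
/i/ — word-final; rule 1 does not apply here → [i].

[mipmoːnoˈpʰaːðzi]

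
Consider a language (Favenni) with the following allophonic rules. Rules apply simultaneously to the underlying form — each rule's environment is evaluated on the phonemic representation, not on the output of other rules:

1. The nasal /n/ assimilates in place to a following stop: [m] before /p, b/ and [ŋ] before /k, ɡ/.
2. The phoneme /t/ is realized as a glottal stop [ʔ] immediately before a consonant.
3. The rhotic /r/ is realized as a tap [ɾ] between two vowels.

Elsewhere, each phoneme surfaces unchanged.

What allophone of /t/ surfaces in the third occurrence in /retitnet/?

[t]

/t/ (word-final) fails the environment for rule 2, so it stays [t].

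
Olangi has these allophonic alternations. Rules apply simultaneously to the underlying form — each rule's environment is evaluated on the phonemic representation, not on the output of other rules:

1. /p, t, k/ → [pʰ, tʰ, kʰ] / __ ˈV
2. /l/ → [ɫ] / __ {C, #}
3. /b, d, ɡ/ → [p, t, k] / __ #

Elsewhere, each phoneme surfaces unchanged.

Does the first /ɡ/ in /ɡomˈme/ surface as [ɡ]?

/ɡ/ (word-initial) is in the target of rule 3 but the environment (word-finally) is not met → [ɡ].
The actual realization is [ɡ], which matches [ɡ].

Yes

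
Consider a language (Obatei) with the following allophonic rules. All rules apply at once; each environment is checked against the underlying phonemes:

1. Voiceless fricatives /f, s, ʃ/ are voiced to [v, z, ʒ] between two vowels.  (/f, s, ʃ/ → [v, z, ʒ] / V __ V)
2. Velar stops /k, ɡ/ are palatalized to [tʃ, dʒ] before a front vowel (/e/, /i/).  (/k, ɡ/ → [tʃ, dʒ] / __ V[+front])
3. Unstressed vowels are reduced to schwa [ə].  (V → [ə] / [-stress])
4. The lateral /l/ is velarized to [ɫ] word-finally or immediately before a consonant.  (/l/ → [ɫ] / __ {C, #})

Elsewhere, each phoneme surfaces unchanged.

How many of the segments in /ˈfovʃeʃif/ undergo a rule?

3

Segments that undergo a rule: /e/ → [ə] (rule 3); /ʃ/ → [ʒ] (rule 1); /i/ → [ə] (rule 3).
All other segments surface unchanged.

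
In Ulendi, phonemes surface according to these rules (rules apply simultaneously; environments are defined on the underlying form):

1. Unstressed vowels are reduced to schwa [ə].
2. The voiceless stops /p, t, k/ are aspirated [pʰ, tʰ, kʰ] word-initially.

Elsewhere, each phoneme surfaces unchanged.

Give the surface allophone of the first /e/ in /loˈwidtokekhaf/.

[ə]

/e/ meets the environment for rule 1 (in an unstressed syllable) → [ə].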